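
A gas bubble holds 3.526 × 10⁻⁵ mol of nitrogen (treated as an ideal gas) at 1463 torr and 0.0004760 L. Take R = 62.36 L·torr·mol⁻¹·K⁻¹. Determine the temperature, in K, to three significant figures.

PV = nRT ⇒ T = PV/(nR) = (1463 × 0.0004760) / (3.526e-05 × 62.36)

T ≈ 317 K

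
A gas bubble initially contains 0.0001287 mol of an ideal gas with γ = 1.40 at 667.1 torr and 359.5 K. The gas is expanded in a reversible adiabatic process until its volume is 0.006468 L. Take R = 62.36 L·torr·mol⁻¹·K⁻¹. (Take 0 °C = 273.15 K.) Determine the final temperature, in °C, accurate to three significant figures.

T₂ ≈ 32.9 °C

From PV = nRT: V₁ = nRT₁/P₁ = 0.004325 L.
Adiabatic (γ = 1.40), T V^(γ−1) and P V^γ constant: T₂ = T₁·(V₁/V₂)^(γ−1) = 306.0 K; P₂ = P₁·(V₁/V₂)^γ = 379.8 torr.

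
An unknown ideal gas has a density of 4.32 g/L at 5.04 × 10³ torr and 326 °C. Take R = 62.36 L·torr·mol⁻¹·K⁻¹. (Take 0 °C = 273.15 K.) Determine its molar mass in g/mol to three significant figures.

ρ = PM/(RT) ⇒ M = ρRT/P = (4.32 × 62.36 × 599.1) / 5.04e+03

M ≈ 32.0 g/mol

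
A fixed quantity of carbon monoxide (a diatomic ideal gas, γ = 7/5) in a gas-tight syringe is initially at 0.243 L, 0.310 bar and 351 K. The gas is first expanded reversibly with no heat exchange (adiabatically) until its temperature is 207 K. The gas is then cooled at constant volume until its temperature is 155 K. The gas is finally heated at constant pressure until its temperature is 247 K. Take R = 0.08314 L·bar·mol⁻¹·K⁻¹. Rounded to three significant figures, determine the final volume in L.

V₄ ≈ 1.45 L

Reversible adiabatic, γ = 7/5: P₂ = P₁·(T₂/T₁)^(γ/(γ−1)) = 0.04883 bar; V₂ = V₁·(T₁/T₂)^(1/(γ−1)) = 0.9098 L.
V constant ⇒ P ∝ T: V₃ = V₂; P₃ = P₂·(T₃/T₂) = 0.03656 bar.
Isobaric, so V/T is constant: P₄ = P₃; V₄ = V₃·(T₄/T₃) = 1.450 L.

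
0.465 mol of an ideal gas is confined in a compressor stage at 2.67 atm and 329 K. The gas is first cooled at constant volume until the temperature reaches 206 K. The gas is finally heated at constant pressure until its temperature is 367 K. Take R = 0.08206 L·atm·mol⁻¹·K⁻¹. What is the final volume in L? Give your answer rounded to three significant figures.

V₃ ≈ 8.38 L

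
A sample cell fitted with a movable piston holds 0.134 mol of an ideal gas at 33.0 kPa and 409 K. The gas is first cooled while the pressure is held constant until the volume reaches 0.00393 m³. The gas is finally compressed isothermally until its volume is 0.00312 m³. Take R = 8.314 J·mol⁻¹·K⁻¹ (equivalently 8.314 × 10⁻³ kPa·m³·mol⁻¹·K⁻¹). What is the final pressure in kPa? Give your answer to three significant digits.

From PV = nRT: V₁ = nRT₁/P₁ = 0.01381 m³.
P constant ⇒ V ∝ T: P₂ = P₁; T₂ = T₁·(V₂/V₁) = 116.4 K.
T constant ⇒ Boyle's law P V = const: T₃ = T₂; P₃ = P₂·(V₂/V₃) = 41.57 kPa.

P₃ ≈ 41.6 kPa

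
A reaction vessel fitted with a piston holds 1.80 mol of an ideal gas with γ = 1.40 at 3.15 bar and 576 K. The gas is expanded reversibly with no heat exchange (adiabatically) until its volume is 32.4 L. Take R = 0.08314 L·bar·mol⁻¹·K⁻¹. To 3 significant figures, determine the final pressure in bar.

From PV = nRT: V₁ = nRT₁/P₁ = 27.36 L.
Reversible adiabatic, γ = 1.40: T₂ = T₁·(V₁/V₂)^(γ−1) = 538.4 K; P₂ = P₁·(V₁/V₂)^γ = 2.487 bar.

P₂ ≈ 2.49 bar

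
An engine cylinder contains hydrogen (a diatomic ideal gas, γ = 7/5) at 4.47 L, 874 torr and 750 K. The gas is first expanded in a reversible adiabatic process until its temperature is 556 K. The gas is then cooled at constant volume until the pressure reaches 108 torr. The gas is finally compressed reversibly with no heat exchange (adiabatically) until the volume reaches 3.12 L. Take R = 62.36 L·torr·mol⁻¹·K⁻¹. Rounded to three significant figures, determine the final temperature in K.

T₄ ≈ 305 K

Reversible adiabatic, γ = 7/5: P₂ = P₁·(T₂/T₁)^(γ/(γ−1)) = 306.6 torr; V₂ = V₁·(T₁/T₂)^(1/(γ−1)) = 9.447 L.
Isochoric, so P/T is constant: V₃ = V₂; T₃ = T₂·(P₃/P₂) = 195.9 K.
Adiabatic (γ = 7/5), T V^(γ−1) and P V^γ constant: T₄ = T₃·(V₃/V₄)^(γ−1) = 305.1 K; P₄ = P₃·(V₃/V₄)^γ = 509.3 torr.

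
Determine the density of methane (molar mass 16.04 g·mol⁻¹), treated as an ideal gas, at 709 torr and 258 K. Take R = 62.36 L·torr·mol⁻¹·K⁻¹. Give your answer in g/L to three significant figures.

ρ = PM/(RT) = (709 × 16.04) / (62.36 × 258.0)

ρ ≈ 0.707 g/L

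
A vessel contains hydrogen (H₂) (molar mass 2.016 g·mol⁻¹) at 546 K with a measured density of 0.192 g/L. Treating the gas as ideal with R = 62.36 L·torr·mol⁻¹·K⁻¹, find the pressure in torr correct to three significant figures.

P ≈ 3.24e+03 torr

ρ = PM/(RT) ⇒ P = ρRT/M = (0.192 × 62.36 × 546.0) / 2.016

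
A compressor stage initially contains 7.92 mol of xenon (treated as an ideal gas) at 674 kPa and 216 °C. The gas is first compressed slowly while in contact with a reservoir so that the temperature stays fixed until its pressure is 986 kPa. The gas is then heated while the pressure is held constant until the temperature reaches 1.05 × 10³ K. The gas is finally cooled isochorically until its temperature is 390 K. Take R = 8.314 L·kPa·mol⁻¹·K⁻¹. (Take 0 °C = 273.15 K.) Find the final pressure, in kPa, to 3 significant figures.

P₄ ≈ 366 kPa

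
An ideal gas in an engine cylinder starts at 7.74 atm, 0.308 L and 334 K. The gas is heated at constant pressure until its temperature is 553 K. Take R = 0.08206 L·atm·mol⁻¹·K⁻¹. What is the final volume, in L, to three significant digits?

V₂ ≈ 0.510 L

Isobaric, so V/T is constant: P₂ = P₁; V₂ = V₁·(T₂/T₁) = 0.5100 L.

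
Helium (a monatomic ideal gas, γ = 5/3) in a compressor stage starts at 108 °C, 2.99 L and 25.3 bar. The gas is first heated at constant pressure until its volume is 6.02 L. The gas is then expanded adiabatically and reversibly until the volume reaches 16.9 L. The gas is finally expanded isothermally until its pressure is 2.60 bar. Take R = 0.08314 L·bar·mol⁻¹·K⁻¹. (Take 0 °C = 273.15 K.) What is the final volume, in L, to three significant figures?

V₄ ≈ 29.4 L

Convert: T₁ = 381.1 K.
P constant ⇒ V ∝ T: P₂ = P₁; T₂ = T₁·(V₂/V₁) = 767.4 K.
Adiabatic (γ = 5/3), T V^(γ−1) and P V^γ constant: T₃ = T₂·(V₂/V₃)^(γ−1) = 385.6 K; P₃ = P₂·(V₂/V₃)^γ = 4.529 bar.
Isothermal, so P V is constant: T₄ = T₃; V₄ = V₃·(P₃/P₄) = 29.44 L.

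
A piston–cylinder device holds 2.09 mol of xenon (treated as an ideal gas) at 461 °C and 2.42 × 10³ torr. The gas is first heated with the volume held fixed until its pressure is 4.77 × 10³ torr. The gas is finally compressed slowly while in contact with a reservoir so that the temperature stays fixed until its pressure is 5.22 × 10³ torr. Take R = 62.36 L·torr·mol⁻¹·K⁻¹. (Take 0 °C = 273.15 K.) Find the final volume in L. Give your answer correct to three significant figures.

V₃ ≈ 36.1 L

Convert: T₁ = 734.1 K.
From PV = nRT: V₁ = nRT₁/P₁ = 39.54 L.
Isochoric, so P/T is constant: V₂ = V₁; T₂ = T₁·(P₂/P₁) = 1447 K.
Isothermal, so P V is constant: T₃ = T₂; V₃ = V₂·(P₂/P₃) = 36.13 L.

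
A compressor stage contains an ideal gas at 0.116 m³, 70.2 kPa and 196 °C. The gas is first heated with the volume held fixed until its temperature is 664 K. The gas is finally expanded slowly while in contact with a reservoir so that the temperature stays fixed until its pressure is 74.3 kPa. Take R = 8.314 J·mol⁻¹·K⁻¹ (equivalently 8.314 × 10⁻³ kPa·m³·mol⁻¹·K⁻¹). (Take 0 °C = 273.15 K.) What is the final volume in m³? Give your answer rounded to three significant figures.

V₃ ≈ 0.155 m³

Convert: T₁ = 469.1 K.
Isochoric, so P/T is constant: V₂ = V₁; P₂ = P₁·(T₂/T₁) = 99.36 kPa.
Isothermal, so P V is constant: T₃ = T₂; V₃ = V₂·(P₂/P₃) = 0.1551 m³.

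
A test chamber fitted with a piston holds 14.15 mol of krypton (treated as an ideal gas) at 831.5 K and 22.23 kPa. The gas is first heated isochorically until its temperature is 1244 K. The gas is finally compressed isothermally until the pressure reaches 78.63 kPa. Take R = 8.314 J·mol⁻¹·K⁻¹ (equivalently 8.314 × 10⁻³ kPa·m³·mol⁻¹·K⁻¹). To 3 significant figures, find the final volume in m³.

V₃ ≈ 1.86 m³

From PV = nRT: V₁ = nRT₁/P₁ = 4.400 m³.
Isochoric, so P/T is constant: V₂ = V₁; P₂ = P₁·(T₂/T₁) = 33.26 kPa.
Isothermal, so P V is constant: T₃ = T₂; V₃ = V₂·(P₂/P₃) = 1.861 m³.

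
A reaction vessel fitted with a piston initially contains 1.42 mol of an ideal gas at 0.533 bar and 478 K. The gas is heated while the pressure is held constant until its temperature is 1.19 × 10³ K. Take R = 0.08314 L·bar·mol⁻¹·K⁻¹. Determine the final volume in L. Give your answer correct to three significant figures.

From PV = nRT: V₁ = nRT₁/P₁ = 105.9 L.
Isobaric, so V/T is constant: P₂ = P₁; V₂ = V₁·(T₂/T₁) = 263.6 L.

V₂ ≈ 264 L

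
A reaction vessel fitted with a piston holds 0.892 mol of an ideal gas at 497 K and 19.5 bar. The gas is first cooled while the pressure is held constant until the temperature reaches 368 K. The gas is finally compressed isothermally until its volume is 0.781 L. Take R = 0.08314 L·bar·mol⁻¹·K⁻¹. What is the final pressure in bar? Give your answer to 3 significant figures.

P₃ ≈ 34.9 bar

From PV = nRT: V₁ = nRT₁/P₁ = 1.890 L.
Isobaric, so V/T is constant: P₂ = P₁; V₂ = V₁·(T₂/T₁) = 1.400 L.
T constant ⇒ Boyle's law P V = const: T₃ = T₂; P₃ = P₂·(V₂/V₃) = 34.94 bar.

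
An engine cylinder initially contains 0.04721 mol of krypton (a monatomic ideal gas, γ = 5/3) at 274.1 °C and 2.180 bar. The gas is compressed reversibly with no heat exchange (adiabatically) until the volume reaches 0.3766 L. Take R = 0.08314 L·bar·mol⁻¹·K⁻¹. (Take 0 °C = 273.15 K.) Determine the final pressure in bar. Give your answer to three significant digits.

P₂ ≈ 10.8 bar

Convert: T₁ = 547.2 K.
From PV = nRT: V₁ = nRT₁/P₁ = 0.9853 L.
Adiabatic (γ = 5/3), T V^(γ−1) and P V^γ constant: T₂ = T₁·(V₁/V₂)^(γ−1) = 1039 K; P₂ = P₁·(V₁/V₂)^γ = 10.83 bar.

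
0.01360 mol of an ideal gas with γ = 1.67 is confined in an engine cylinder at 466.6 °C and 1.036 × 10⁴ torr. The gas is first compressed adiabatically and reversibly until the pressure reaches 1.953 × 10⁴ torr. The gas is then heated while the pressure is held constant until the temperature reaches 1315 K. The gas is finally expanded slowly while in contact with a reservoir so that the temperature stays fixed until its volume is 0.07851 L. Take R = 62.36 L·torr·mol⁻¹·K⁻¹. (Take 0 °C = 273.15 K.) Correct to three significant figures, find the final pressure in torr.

Convert: T₁ = 739.8 K.
From PV = nRT: V₁ = nRT₁/P₁ = 0.06056 L.
Reversible adiabatic, γ = 1.67: T₂ = T₁·(P₂/P₁)^((γ−1)/γ) = 954.0 K; V₂ = V₁·(P₁/P₂)^(1/γ) = 0.04143 L.
Isobaric, so V/T is constant: P₃ = P₂; V₃ = V₂·(T₃/T₂) = 0.05710 L.
Isothermal, so P V is constant: T₄ = T₃; P₄ = P₃·(V₃/V₄) = 1.421e+04 torr.

P₄ ≈ 1.42e+04 torr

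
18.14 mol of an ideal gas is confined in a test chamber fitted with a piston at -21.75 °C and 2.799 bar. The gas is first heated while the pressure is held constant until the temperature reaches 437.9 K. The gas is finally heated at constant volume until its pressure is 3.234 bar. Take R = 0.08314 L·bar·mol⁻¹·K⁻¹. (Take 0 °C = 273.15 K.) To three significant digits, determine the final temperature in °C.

T₃ ≈ 233 °C

Convert: T₁ = 251.4 K.
From PV = nRT: V₁ = nRT₁/P₁ = 135.5 L.
Isobaric, so V/T is constant: P₂ = P₁; V₂ = V₁·(T₂/T₁) = 235.9 L.
V constant ⇒ P ∝ T: V₃ = V₂; T₃ = T₂·(P₃/P₂) = 506.0 K.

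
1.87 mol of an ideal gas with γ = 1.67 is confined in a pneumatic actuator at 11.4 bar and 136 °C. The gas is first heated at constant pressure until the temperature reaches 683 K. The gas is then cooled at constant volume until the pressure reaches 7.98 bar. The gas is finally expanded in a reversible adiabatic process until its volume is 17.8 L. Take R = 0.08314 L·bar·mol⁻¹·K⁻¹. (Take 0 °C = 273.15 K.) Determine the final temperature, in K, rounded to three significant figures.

T₄ ≈ 310 K

Convert: T₁ = 409.1 K.
From PV = nRT: V₁ = nRT₁/P₁ = 5.580 L.
Isobaric, so V/T is constant: P₂ = P₁; V₂ = V₁·(T₂/T₁) = 9.315 L.
Isochoric, so P/T is constant: V₃ = V₂; T₃ = T₂·(P₃/P₂) = 478.1 K.
Adiabatic (γ = 1.67), T V^(γ−1) and P V^γ constant: T₄ = T₃·(V₃/V₄)^(γ−1) = 309.8 K; P₄ = P₃·(V₃/V₄)^γ = 2.706 bar.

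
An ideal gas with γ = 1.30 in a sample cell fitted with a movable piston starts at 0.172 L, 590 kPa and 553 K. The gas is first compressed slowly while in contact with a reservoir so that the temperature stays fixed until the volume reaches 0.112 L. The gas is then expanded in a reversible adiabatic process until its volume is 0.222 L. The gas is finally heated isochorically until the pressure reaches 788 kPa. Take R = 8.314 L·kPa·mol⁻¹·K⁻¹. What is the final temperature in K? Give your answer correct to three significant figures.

Isothermal, so P V is constant: T₂ = T₁; P₂ = P₁·(V₁/V₂) = 906.1 kPa.
Reversible adiabatic, γ = 1.30: T₃ = T₂·(V₂/V₃)^(γ−1) = 450.4 K; P₃ = P₂·(V₂/V₃)^γ = 372.3 kPa.
V constant ⇒ P ∝ T: V₄ = V₃; T₄ = T₃·(P₄/P₃) = 953.3 K.

T₄ ≈ 953 K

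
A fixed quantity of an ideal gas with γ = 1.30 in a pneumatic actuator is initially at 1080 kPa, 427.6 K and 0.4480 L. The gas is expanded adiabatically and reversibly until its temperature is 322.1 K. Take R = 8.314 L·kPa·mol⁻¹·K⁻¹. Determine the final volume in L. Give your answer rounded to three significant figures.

V₂ ≈ 1.15 L

Reversible adiabatic, γ = 1.30: P₂ = P₁·(T₂/T₁)^(γ/(γ−1)) = 316.4 kPa; V₂ = V₁·(T₁/T₂)^(1/(γ−1)) = 1.152 L.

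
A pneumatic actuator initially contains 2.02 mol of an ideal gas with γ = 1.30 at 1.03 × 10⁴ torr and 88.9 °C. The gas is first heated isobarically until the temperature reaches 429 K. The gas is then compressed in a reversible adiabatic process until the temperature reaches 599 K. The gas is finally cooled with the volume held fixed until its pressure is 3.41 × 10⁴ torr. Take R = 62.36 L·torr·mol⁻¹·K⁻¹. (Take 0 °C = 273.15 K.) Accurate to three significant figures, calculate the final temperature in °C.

Convert: T₁ = 362.0 K.
From PV = nRT: V₁ = nRT₁/P₁ = 4.428 L.
Isobaric, so V/T is constant: P₂ = P₁; V₂ = V₁·(T₂/T₁) = 5.247 L.
Reversible adiabatic, γ = 1.30: P₃ = P₂·(T₃/T₂)^(γ/(γ−1)) = 4.376e+04 torr; V₃ = V₂·(T₂/T₃)^(1/(γ−1)) = 1.724 L.
V constant ⇒ P ∝ T: V₄ = V₃; T₄ = T₃·(P₄/P₃) = 466.8 K.

T₄ ≈ 194 °C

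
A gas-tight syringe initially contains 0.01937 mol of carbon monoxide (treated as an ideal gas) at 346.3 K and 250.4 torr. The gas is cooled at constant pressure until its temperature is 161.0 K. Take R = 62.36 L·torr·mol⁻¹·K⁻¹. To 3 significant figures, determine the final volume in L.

From PV = nRT: V₁ = nRT₁/P₁ = 1.671 L.
Isobaric, so V/T is constant: P₂ = P₁; V₂ = V₁·(T₂/T₁) = 0.7767 L.

V₂ ≈ 0.777 L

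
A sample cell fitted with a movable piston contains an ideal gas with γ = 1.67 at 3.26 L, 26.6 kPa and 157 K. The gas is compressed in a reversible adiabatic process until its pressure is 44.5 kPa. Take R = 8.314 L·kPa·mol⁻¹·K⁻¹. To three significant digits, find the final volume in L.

Adiabatic (γ = 1.67), T V^(γ−1) and P V^γ constant: T₂ = T₁·(P₂/P₁)^((γ−1)/γ) = 193.0 K; V₂ = V₁·(P₁/P₂)^(1/γ) = 2.396 L.

V₂ ≈ 2.40 L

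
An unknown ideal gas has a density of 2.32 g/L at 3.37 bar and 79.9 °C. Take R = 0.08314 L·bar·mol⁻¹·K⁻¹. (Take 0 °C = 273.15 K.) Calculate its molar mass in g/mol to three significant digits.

M ≈ 20.2 g/mol

ρ = PM/(RT) ⇒ M = ρRT/P = (2.32 × 0.08314 × 353.0) / 3.37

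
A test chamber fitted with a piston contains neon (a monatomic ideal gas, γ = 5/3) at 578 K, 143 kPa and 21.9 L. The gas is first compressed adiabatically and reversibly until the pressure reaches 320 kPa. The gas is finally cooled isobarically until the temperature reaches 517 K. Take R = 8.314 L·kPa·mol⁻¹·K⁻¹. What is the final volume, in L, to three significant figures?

Adiabatic (γ = 5/3), T V^(γ−1) and P V^γ constant: T₂ = T₁·(P₂/P₁)^((γ−1)/γ) = 797.7 K; V₂ = V₁·(P₁/P₂)^(1/γ) = 13.51 L.
P constant ⇒ V ∝ T: P₃ = P₂; V₃ = V₂·(T₃/T₂) = 8.754 L.

V₃ ≈ 8.75 L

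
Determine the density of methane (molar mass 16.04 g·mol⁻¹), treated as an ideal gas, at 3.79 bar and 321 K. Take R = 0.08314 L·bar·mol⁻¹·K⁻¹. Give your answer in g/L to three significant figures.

ρ ≈ 2.28 g/L

ρ = PM/(RT) = (3.79 × 16.04) / (0.08314 × 321.0)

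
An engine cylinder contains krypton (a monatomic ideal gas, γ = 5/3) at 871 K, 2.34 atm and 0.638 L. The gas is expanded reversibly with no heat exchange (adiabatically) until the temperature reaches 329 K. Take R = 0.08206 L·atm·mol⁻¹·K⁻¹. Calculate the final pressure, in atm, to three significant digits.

Reversible adiabatic, γ = 5/3: P₂ = P₁·(T₂/T₁)^(γ/(γ−1)) = 0.2052 atm; V₂ = V₁·(T₁/T₂)^(1/(γ−1)) = 2.748 L.

P₂ ≈ 0.205 atm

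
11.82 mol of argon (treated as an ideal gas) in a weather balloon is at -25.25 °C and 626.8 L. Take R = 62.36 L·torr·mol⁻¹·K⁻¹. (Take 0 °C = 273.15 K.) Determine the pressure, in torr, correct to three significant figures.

P ≈ 292 torr

Convert: T = 247.90 K.
PV = nRT ⇒ P = nRT/V = (11.82 × 62.36 × 247.90) / 626.8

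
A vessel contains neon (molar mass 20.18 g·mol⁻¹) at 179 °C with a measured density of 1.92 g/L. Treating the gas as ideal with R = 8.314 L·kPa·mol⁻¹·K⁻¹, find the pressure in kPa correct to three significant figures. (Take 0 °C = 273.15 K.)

ρ = PM/(RT) ⇒ P = ρRT/M = (1.92 × 8.314 × 452.1) / 20.18

P ≈ 358 kPa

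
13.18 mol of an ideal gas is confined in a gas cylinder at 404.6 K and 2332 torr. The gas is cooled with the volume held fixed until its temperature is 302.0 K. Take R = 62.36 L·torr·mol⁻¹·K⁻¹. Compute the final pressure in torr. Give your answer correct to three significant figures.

P₂ ≈ 1.74e+03 torr

From PV = nRT: V₁ = nRT₁/P₁ = 142.6 L.
Isochoric, so P/T is constant: V₂ = V₁; P₂ = P₁·(T₂/T₁) = 1741 torr.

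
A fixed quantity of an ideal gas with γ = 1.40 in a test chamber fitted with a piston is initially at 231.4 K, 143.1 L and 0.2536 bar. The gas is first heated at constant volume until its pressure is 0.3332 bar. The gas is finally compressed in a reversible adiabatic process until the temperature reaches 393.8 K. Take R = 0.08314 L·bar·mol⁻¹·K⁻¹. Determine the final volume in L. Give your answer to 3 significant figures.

V₃ ≈ 74.9 L

Isochoric, so P/T is constant: V₂ = V₁; T₂ = T₁·(P₂/P₁) = 304.0 K.
Reversible adiabatic, γ = 1.40: P₃ = P₂·(T₃/T₂)^(γ/(γ−1)) = 0.8240 bar; V₃ = V₂·(T₂/T₃)^(1/(γ−1)) = 74.95 L.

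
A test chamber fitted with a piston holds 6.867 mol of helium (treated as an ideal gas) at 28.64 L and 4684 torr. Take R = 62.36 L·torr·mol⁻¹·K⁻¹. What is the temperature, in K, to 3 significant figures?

T ≈ 313 K

PV = nRT ⇒ T = PV/(nR) = (4684 × 28.64) / (6.867 × 62.36)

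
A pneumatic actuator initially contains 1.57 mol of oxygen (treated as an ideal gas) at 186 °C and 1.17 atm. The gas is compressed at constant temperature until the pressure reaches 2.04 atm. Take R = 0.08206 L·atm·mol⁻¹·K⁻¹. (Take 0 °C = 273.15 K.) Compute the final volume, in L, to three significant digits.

V₂ ≈ 29.0 L

Convert: T₁ = 459.1 K.
From PV = nRT: V₁ = nRT₁/P₁ = 50.56 L.
Isothermal, so P V is constant: T₂ = T₁; V₂ = V₁·(P₁/P₂) = 29.00 L.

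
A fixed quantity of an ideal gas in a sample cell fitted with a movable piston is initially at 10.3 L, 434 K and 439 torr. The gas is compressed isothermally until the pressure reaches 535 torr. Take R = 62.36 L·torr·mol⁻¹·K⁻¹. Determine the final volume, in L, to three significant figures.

V₂ ≈ 8.45 L

Isothermal, so P V is constant: T₂ = T₁; V₂ = V₁·(P₁/P₂) = 8.452 L.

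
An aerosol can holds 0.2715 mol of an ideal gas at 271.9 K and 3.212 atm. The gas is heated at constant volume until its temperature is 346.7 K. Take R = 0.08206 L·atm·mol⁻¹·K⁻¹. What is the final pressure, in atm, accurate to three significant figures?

P₂ ≈ 4.10 atm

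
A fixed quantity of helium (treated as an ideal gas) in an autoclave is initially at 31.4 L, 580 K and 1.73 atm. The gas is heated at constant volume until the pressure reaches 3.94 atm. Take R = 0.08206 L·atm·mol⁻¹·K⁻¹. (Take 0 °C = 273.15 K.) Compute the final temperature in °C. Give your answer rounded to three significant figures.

T₂ ≈ 1.05e+03 °C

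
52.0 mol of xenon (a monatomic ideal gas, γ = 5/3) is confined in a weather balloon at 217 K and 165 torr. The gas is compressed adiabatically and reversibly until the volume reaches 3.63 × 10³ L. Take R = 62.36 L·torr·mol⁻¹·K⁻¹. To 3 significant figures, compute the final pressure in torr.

From PV = nRT: V₁ = nRT₁/P₁ = 4265 L.
Adiabatic (γ = 5/3), T V^(γ−1) and P V^γ constant: T₂ = T₁·(V₁/V₂)^(γ−1) = 241.6 K; P₂ = P₁·(V₁/V₂)^γ = 215.8 torr.

P₂ ≈ 216 torr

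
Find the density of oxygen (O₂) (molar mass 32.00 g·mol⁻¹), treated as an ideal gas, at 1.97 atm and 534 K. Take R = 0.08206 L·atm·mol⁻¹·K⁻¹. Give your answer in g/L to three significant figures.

ρ ≈ 1.44 g/L

ρ = PM/(RT) = (1.97 × 32.00) / (0.08206 × 534.0)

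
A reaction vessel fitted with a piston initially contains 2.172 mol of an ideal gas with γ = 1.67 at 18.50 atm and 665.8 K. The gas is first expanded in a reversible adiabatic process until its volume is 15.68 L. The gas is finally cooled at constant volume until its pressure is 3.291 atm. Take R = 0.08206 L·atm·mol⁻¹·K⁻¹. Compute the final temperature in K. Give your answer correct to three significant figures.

From PV = nRT: V₁ = nRT₁/P₁ = 6.415 L.
Reversible adiabatic, γ = 1.67: T₂ = T₁·(V₁/V₂)^(γ−1) = 365.8 K; P₂ = P₁·(V₁/V₂)^γ = 4.158 atm.
V constant ⇒ P ∝ T: V₃ = V₂; T₃ = T₂·(P₃/P₂) = 289.5 K.

T₃ ≈ 290 K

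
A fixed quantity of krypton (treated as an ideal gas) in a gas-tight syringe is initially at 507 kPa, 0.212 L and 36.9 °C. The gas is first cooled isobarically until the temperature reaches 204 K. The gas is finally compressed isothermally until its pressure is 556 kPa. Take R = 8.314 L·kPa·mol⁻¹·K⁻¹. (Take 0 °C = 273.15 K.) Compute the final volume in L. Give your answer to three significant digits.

V₃ ≈ 0.127 L

Convert: T₁ = 310.0 K.
P constant ⇒ V ∝ T: P₂ = P₁; V₂ = V₁·(T₂/T₁) = 0.1395 L.
Isothermal, so P V is constant: T₃ = T₂; V₃ = V₂·(P₂/P₃) = 0.1272 L.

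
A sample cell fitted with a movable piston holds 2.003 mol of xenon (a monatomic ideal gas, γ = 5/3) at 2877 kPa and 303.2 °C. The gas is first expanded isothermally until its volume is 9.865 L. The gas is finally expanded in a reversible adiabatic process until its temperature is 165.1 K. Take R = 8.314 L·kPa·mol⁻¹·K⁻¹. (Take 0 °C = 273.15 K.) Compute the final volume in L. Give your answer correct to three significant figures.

V₃ ≈ 64.3 L

Convert: T₁ = 576.3 K.
From PV = nRT: V₁ = nRT₁/P₁ = 3.336 L.
Isothermal, so P V is constant: T₂ = T₁; P₂ = P₁·(V₁/V₂) = 972.9 kPa.
Adiabatic (γ = 5/3), T V^(γ−1) and P V^γ constant: P₃ = P₂·(T₃/T₂)^(γ/(γ−1)) = 42.73 kPa; V₃ = V₂·(T₂/T₃)^(1/(γ−1)) = 64.34 L.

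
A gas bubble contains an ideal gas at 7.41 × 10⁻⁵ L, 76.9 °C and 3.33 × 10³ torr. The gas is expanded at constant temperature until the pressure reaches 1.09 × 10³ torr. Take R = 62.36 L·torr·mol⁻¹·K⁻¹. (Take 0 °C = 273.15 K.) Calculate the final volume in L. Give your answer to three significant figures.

V₂ ≈ 0.000226 L

Convert: T₁ = 350.0 K.
T constant ⇒ Boyle's law P V = const: T₂ = T₁; V₂ = V₁·(P₁/P₂) = 0.0002264 L.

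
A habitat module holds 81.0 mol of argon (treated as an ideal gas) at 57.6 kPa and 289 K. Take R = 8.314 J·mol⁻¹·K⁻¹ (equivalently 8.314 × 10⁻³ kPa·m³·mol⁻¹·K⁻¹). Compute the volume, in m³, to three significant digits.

V ≈ 3.38 m³

PV = nRT ⇒ V = nRT/P = (81.0 × 8.314 × 10⁻³ × 289) / 57.6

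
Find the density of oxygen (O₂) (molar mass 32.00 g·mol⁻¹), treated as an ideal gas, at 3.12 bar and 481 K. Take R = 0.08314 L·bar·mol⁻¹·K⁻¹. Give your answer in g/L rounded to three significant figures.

ρ ≈ 2.50 g/L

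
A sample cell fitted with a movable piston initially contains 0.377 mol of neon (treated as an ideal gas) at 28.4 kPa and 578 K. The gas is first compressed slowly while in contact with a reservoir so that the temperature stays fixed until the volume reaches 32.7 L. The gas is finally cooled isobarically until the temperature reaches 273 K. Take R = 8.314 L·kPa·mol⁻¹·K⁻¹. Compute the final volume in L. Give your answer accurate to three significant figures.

From PV = nRT: V₁ = nRT₁/P₁ = 63.79 L.
T constant ⇒ Boyle's law P V = const: T₂ = T₁; P₂ = P₁·(V₁/V₂) = 55.40 kPa.
Isobaric, so V/T is constant: P₃ = P₂; V₃ = V₂·(T₃/T₂) = 15.44 L.

V₃ ≈ 15.4 L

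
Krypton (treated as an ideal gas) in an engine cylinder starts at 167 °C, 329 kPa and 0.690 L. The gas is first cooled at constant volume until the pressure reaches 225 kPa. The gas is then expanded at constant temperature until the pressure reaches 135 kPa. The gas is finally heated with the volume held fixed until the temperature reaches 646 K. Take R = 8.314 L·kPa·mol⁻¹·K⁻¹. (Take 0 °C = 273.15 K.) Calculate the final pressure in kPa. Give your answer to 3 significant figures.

Convert: T₁ = 440.1 K.
V constant ⇒ P ∝ T: V₂ = V₁; T₂ = T₁·(P₂/P₁) = 301.0 K.
Isothermal, so P V is constant: T₃ = T₂; V₃ = V₂·(P₂/P₃) = 1.150 L.
V constant ⇒ P ∝ T: V₄ = V₃; P₄ = P₃·(T₄/T₃) = 289.7 kPa.

P₄ ≈ 290 kPa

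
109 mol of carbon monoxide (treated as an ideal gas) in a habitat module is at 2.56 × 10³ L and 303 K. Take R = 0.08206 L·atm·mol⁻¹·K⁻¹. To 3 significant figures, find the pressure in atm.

PV = nRT ⇒ P = nRT/V = (109 × 0.08206 × 303) / 2.56e+03

P ≈ 1.06 atm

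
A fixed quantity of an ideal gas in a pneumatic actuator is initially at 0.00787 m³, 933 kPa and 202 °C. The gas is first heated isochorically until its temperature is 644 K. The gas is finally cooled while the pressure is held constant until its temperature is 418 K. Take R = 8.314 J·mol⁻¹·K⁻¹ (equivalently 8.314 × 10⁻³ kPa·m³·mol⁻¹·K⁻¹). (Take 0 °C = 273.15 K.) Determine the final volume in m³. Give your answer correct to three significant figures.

V₃ ≈ 0.00511 m³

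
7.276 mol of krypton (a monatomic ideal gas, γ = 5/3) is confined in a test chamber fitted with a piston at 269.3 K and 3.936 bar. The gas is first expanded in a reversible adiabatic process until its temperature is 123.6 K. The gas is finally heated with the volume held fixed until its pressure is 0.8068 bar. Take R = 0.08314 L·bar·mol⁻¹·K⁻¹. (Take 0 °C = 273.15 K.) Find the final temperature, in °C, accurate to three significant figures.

T₃ ≈ -95.6 °C

From PV = nRT: V₁ = nRT₁/P₁ = 41.39 L.
Adiabatic (γ = 5/3), T V^(γ−1) and P V^γ constant: P₂ = P₁·(T₂/T₁)^(γ/(γ−1)) = 0.5617 bar; V₂ = V₁·(T₁/T₂)^(1/(γ−1)) = 133.1 L.
Isochoric, so P/T is constant: V₃ = V₂; T₃ = T₂·(P₃/P₂) = 177.5 K.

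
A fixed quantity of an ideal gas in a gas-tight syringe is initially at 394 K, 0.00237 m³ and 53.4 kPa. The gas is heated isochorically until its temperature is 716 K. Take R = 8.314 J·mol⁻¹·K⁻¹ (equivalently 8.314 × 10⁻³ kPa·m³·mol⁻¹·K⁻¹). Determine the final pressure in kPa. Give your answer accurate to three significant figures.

P₂ ≈ 97.0 kPa

Isochoric, so P/T is constant: V₂ = V₁; P₂ = P₁·(T₂/T₁) = 97.04 kPa.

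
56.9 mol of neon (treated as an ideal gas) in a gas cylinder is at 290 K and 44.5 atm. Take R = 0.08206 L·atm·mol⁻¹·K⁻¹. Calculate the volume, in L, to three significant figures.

V ≈ 30.4 L

PV = nRT ⇒ V = nRT/P = (56.9 × 0.08206 × 290) / 44.5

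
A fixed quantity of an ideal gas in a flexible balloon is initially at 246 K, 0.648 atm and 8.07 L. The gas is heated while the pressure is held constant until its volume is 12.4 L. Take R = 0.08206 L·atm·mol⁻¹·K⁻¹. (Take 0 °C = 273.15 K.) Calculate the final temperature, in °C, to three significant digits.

T₂ ≈ 105 °C

P constant ⇒ V ∝ T: P₂ = P₁; T₂ = T₁·(V₂/V₁) = 378.0 K.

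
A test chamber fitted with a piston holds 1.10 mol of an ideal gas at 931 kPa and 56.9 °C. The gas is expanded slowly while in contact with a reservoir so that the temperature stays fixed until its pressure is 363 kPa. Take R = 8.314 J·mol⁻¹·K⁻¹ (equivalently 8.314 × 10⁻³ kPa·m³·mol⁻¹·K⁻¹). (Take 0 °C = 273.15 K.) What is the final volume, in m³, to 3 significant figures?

Convert: T₁ = 330.0 K.
From PV = nRT: V₁ = nRT₁/P₁ = 0.003242 m³.
Isothermal, so P V is constant: T₂ = T₁; V₂ = V₁·(P₁/P₂) = 0.008315 m³.

V₂ ≈ 0.00832 m³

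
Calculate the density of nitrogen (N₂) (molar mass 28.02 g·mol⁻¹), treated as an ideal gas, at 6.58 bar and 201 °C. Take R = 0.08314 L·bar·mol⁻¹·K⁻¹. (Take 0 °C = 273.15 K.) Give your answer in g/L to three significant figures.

ρ ≈ 4.68 g/L

ρ = PM/(RT) = (6.58 × 28.02) / (0.08314 × 474.1)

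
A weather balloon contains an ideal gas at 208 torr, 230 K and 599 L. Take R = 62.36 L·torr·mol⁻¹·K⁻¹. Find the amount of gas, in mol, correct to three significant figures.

PV = nRT ⇒ n = PV/(RT) = (208 × 599) / (62.36 × 230)

n ≈ 8.69 mol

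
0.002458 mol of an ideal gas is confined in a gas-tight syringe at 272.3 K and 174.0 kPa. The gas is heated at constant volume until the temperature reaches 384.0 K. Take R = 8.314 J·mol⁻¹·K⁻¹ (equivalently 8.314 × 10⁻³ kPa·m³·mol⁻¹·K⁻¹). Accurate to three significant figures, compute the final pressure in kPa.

P₂ ≈ 245 kPa

From PV = nRT: V₁ = nRT₁/P₁ = 3.198e-05 m³.
Isochoric, so P/T is constant: V₂ = V₁; P₂ = P₁·(T₂/T₁) = 245.4 kPa.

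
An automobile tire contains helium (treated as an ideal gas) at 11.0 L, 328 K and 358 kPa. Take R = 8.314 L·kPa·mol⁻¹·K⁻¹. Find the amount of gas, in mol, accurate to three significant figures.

PV = nRT ⇒ n = PV/(RT) = (358 × 11.0) / (8.314 × 328)

n ≈ 1.44 mol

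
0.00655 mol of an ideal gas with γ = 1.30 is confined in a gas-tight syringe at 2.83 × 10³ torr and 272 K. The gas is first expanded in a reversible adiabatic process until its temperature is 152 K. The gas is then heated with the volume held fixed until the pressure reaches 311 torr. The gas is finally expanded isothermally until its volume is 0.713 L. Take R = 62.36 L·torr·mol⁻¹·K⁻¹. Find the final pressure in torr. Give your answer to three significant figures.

P₄ ≈ 119 torr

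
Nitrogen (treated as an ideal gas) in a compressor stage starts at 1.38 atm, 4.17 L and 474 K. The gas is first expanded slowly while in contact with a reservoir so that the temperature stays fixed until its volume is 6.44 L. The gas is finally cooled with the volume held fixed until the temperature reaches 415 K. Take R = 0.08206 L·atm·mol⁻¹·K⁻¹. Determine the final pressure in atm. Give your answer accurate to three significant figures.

P₃ ≈ 0.782 atm

T constant ⇒ Boyle's law P V = const: T₂ = T₁; P₂ = P₁·(V₁/V₂) = 0.8936 atm.
Isochoric, so P/T is constant: V₃ = V₂; P₃ = P₂·(T₃/T₂) = 0.7823 atm.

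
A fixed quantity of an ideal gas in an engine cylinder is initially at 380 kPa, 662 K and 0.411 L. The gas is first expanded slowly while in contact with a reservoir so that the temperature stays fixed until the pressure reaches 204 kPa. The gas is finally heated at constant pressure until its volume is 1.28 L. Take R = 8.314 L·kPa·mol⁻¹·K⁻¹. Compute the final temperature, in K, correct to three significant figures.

Isothermal, so P V is constant: T₂ = T₁; V₂ = V₁·(P₁/P₂) = 0.7656 L.
P constant ⇒ V ∝ T: P₃ = P₂; T₃ = T₂·(V₃/V₂) = 1107 K.

T₃ ≈ 1.11e+03 K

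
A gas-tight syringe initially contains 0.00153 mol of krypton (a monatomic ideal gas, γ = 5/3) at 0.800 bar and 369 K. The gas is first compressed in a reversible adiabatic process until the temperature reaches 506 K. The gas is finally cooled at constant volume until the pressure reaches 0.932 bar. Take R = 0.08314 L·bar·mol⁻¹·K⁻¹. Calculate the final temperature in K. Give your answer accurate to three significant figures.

T₃ ≈ 268 K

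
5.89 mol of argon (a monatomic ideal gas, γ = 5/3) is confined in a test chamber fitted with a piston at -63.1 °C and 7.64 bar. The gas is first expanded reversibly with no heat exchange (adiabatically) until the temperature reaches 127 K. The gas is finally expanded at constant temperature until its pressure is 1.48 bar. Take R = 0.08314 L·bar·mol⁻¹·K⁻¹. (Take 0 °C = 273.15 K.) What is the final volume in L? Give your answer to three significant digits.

Convert: T₁ = 210.0 K.
From PV = nRT: V₁ = nRT₁/P₁ = 13.46 L.
Reversible adiabatic, γ = 5/3: P₂ = P₁·(T₂/T₁)^(γ/(γ−1)) = 2.172 bar; V₂ = V₁·(T₁/T₂)^(1/(γ−1)) = 28.64 L.
Isothermal, so P V is constant: T₃ = T₂; V₃ = V₂·(P₂/P₃) = 42.02 L.

V₃ ≈ 42.0 L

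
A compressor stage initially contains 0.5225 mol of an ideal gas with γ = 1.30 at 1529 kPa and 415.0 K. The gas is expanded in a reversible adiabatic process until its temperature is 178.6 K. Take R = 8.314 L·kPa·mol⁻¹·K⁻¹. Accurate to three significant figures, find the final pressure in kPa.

From PV = nRT: V₁ = nRT₁/P₁ = 1.179 L.
Adiabatic (γ = 1.30), T V^(γ−1) and P V^γ constant: P₂ = P₁·(T₂/T₁)^(γ/(γ−1)) = 39.60 kPa; V₂ = V₁·(T₁/T₂)^(1/(γ−1)) = 19.59 L.

P₂ ≈ 39.6 kPa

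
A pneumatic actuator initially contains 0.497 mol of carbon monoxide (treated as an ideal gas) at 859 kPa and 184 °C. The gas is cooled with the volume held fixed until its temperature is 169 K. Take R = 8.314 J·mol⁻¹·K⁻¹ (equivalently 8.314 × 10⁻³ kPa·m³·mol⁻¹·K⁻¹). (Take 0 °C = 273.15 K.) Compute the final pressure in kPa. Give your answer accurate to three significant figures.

P₂ ≈ 318 kPa

Convert: T₁ = 457.1 K.
From PV = nRT: V₁ = nRT₁/P₁ = 0.002199 m³.
Isochoric, so P/T is constant: V₂ = V₁; P₂ = P₁·(T₂/T₁) = 317.6 kPa.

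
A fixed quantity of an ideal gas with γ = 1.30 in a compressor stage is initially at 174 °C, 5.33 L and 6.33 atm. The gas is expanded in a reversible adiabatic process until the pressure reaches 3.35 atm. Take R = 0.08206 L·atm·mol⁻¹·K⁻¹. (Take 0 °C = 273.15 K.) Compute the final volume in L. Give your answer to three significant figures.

V₂ ≈ 8.70 L

Convert: T₁ = 447.1 K.
Reversible adiabatic, γ = 1.30: T₂ = T₁·(P₂/P₁)^((γ−1)/γ) = 386.1 K; V₂ = V₁·(P₁/P₂)^(1/γ) = 8.696 L.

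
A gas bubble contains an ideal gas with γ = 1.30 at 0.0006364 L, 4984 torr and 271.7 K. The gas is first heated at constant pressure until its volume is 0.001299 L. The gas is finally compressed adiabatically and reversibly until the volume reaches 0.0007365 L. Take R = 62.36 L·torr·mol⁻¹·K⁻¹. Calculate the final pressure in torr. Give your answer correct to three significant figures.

Isobaric, so V/T is constant: P₂ = P₁; T₂ = T₁·(V₂/V₁) = 554.6 K.
Reversible adiabatic, γ = 1.30: T₃ = T₂·(V₂/V₃)^(γ−1) = 657.5 K; P₃ = P₂·(V₂/V₃)^γ = 1.042e+04 torr.

P₃ ≈ 1.04e+04 torr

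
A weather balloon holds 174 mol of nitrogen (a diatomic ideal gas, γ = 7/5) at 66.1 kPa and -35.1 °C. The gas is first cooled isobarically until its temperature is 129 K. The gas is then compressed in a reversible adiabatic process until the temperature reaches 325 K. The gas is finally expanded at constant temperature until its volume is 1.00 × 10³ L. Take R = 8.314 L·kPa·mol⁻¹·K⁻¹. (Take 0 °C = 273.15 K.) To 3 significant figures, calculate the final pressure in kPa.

P₄ ≈ 470 kPa

Convert: T₁ = 238.0 K.
From PV = nRT: V₁ = nRT₁/P₁ = 5210 L.
P constant ⇒ V ∝ T: P₂ = P₁; V₂ = V₁·(T₂/T₁) = 2823 L.
Adiabatic (γ = 7/5), T V^(γ−1) and P V^γ constant: P₃ = P₂·(T₃/T₂)^(γ/(γ−1)) = 1678 kPa; V₃ = V₂·(T₂/T₃)^(1/(γ−1)) = 280.2 L.
Isothermal, so P V is constant: T₄ = T₃; P₄ = P₃·(V₃/V₄) = 470.2 kPa.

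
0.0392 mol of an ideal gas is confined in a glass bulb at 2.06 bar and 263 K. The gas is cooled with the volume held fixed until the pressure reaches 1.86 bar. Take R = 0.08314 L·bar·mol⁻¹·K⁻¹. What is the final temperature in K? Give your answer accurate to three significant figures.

From PV = nRT: V₁ = nRT₁/P₁ = 0.4161 L.
V constant ⇒ P ∝ T: V₂ = V₁; T₂ = T₁·(P₂/P₁) = 237.5 K.

T₂ ≈ 237 K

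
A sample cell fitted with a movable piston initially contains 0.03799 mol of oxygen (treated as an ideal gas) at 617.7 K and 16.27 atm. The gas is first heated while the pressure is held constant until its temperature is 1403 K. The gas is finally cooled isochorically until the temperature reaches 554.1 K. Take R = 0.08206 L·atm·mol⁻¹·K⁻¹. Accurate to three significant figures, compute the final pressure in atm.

P₃ ≈ 6.43 atm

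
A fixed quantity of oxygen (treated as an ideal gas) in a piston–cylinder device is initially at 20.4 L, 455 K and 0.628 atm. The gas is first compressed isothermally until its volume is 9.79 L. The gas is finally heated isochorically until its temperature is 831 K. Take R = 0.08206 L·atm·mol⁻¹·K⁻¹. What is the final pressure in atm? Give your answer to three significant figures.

P₃ ≈ 2.39 atm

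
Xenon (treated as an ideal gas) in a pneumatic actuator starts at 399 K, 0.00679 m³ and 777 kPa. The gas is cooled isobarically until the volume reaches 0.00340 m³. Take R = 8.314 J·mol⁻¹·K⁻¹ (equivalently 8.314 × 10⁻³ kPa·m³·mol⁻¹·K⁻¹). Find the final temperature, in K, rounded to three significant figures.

T₂ ≈ 200 K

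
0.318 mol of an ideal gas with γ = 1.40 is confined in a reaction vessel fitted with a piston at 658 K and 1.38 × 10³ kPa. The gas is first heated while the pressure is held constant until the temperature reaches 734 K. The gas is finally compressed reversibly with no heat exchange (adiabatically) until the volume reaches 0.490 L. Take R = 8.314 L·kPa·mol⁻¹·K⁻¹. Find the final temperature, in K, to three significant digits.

T₃ ≈ 1.12e+03 K

From PV = nRT: V₁ = nRT₁/P₁ = 1.261 L.
Isobaric, so V/T is constant: P₂ = P₁; V₂ = V₁·(T₂/T₁) = 1.406 L.
Reversible adiabatic, γ = 1.40: T₃ = T₂·(V₂/V₃)^(γ−1) = 1119 K; P₃ = P₂·(V₂/V₃)^γ = 6038 kPa.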